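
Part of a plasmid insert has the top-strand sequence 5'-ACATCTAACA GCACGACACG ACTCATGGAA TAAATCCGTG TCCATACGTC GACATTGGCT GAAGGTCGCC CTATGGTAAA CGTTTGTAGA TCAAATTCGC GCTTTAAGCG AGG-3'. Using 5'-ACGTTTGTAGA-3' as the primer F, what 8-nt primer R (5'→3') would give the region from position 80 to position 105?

The product's 3' end on the top strand is position 105.
The reverse primer anneals to the top strand over positions 98–105, i.e. to CGCGCTTT.
Its sequence written 5'→3' is the reverse complement: AAAGCGCG.

5'-AAAGCGCG-3'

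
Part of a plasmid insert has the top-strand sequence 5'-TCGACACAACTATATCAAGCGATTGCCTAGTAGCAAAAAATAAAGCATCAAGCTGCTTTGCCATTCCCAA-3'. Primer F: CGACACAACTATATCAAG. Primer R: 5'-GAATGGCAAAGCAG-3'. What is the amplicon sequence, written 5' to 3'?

5'-CGACACAACTATATCAAGCGATTGCCTAGTAGCAAAAAATAAAGCATCAAGCTGCTTTGCCATTC-3'

The forward primer matches the template at positions 2–19.
The reverse primer's reverse complement is CTGCTTTGCCATTC, which matches the template at positions 53–66.
The product is the template from position 2 through 66 (65 bp).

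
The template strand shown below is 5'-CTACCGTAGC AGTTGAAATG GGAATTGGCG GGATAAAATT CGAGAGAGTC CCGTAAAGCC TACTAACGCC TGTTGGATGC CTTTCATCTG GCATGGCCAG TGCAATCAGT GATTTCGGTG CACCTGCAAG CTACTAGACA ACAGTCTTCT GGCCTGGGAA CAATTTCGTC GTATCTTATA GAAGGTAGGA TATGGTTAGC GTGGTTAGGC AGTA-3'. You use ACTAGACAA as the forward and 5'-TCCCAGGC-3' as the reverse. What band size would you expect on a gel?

27 bp

Scanning the template, ACTAGACAA occurs at positions 133–141; this primer anneals to the bottom strand there with its 3' end pointing downstream.
Taking the reverse complement of TCCCAGGC gives GCCTGGGA, found at positions 152–159 on the template; the primer anneals here to the top strand with its 3' end pointing upstream.
Product length = (reverse-primer end) − (forward-primer start) + 1 = 159 − 133 + 1 = 27 bp.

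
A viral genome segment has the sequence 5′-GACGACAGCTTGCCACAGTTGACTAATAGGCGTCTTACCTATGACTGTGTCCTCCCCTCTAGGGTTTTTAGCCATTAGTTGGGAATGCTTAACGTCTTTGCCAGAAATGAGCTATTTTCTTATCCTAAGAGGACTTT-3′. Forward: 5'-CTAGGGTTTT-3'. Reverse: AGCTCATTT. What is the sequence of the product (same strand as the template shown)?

The forward primer matches the template at positions 59–68.
Taking the reverse complement of AGCTCATTT gives AAATGAGCT, found at positions 105–113 on the template; the primer anneals here to the top strand with its 3' end pointing upstream.
The product is the template from position 59 through 113 (55 bp).

5'-CTAGGGTTTTTAGCCATTAGTTGGGAATGCTTAACGTCTTTGCCAGAAATGAGCT-3'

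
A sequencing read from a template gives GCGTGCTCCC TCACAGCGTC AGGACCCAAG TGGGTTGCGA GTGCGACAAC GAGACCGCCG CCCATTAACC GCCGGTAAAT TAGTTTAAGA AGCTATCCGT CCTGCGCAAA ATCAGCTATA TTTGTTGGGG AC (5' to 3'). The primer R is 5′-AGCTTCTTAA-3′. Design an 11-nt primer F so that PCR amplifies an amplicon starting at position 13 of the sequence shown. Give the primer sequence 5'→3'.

5'-ACAGCGTCAGG-3'

The reverse primer's reverse complement TTAAGAAGCT matches the template at positions 85–94; the product starts at position 13.
The forward primer is identical to the top strand over positions 13–23: ACAGCGTCAGG.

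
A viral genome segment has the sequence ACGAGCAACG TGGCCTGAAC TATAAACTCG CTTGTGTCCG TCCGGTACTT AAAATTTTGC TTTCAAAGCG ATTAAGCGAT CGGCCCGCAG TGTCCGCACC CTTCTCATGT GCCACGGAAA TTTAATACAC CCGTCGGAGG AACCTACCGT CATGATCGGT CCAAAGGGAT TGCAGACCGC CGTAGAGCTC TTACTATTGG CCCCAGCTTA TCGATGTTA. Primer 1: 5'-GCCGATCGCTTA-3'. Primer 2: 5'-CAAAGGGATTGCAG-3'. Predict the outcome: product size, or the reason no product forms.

No product — the primers' 3' ends point away from each other.

Primer 1 (GCCGATCGCTTA) has reverse complement TAAGCGATCGGC, which matches the top strand at positions 73–84; primer 1 anneals to the top strand there with its 3' end pointing upstream toward position 73.
Primer 2 (CAAAGGGATTGCAG) matches the top strand directly at positions 162–175; it anneals to the bottom strand with its 3' end pointing downstream toward position 175.
The 3' ends diverge (primer 1 extends toward position 1, primer 2 toward position 219), so the primers never converge on a shared product.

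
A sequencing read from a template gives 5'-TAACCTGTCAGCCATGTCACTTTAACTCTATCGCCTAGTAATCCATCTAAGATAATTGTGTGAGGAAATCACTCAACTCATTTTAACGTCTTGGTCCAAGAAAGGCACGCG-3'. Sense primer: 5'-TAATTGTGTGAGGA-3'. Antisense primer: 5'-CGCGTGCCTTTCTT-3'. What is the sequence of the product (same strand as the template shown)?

5'-TAATTGTGTGAGGAAATCACTCAACTCATTTTAACGTCTTGGTCCAAGAAAGGCACGCG-3'

Forward primer TAATTGTGTGAGGA is found on the top strand at positions 53–66.
Taking the reverse complement of CGCGTGCCTTTCTT gives AAGAAAGGCACGCG, found at positions 98–111 on the template; the primer anneals here to the top strand with its 3' end pointing upstream.
The product is the template from position 53 through 111 (59 bp).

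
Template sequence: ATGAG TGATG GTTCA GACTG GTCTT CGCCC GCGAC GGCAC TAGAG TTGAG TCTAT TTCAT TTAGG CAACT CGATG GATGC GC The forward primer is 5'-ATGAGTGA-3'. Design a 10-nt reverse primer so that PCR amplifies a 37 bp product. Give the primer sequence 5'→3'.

The forward primer binds at positions 1–8, so a 37 bp product ends at position 1 + 37 − 1 = 37.
The reverse primer anneals to the top strand over positions 28–37, i.e. to CCCGCGACGG.
Its sequence written 5'→3' is the reverse complement: CCGTCGCGGG.

5'-CCGTCGCGGG-3'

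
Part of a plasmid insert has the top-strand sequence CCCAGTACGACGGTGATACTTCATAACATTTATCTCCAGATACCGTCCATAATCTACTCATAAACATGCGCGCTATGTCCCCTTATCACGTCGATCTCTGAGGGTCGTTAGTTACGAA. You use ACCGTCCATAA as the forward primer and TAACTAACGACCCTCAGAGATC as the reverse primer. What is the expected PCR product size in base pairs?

73 bp

Scanning the template, ACCGTCCATAA occurs at positions 42–52; this primer anneals to the bottom strand there with its 3' end pointing downstream.
Taking the reverse complement of TAACTAACGACCCTCAGAGATC gives GATCTCTGAGGGTCGTTAGTTA, found at positions 93–114 on the template; the primer anneals here to the top strand with its 3' end pointing upstream.
Product length = (reverse-primer end) − (forward-primer start) + 1 = 114 − 42 + 1 = 73 bp.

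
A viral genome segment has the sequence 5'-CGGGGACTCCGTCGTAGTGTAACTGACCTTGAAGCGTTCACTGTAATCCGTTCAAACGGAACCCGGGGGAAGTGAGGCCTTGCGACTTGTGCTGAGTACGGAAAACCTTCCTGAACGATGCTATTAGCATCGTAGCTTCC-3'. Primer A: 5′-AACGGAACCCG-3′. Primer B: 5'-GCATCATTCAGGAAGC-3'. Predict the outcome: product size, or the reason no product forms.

No product — primer B has no binding site in the template.

Primer B (GCATCATTCAGGAAGC) does not match the top strand, and its reverse complement GCTTCCTGAATGATGC does not match either.
With no annealing site for primer B, no amplification occurs.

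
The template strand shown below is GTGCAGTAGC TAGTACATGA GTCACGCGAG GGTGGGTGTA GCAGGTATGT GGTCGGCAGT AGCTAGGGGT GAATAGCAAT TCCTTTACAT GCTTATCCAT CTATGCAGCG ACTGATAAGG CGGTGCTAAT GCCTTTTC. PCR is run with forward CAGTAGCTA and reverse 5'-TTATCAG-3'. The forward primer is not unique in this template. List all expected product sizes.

The forward primer CAGTAGCTA matches the top strand at positions 4–12, 57–65.
The reverse primer's reverse complement is CTGATAA, matching at positions 112–118.
Each forward site pairs with the reverse site to give a product ending at position 118: sizes 115, 62 bp.

115 bp, 62 bp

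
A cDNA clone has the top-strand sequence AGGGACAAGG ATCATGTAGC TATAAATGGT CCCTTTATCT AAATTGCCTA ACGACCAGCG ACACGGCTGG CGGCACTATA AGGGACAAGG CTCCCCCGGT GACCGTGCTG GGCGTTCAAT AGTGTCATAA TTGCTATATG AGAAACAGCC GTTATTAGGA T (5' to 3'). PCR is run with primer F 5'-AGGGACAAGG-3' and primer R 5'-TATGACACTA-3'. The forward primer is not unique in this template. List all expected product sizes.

129 bp, 49 bp

The forward primer AGGGACAAGG matches the top strand at positions 1–10, 81–90.
The reverse primer's reverse complement is TAGTGTCATA, matching at positions 120–129.
Each forward site pairs with the reverse site to give a product ending at position 129: sizes 129, 49 bp.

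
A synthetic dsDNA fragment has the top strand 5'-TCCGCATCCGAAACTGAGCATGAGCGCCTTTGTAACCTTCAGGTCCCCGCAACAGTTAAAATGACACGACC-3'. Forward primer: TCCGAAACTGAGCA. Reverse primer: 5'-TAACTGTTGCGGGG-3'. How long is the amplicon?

Scanning the template, TCCGAAACTGAGCA occurs at positions 7–20; this primer anneals to the bottom strand there with its 3' end pointing downstream.
The reverse primer's reverse complement is CCCCGCAACAGTTA, which matches the template at positions 45–58.
Product length = (reverse-primer end) − (forward-primer start) + 1 = 58 − 7 + 1 = 52 bp.

52 bp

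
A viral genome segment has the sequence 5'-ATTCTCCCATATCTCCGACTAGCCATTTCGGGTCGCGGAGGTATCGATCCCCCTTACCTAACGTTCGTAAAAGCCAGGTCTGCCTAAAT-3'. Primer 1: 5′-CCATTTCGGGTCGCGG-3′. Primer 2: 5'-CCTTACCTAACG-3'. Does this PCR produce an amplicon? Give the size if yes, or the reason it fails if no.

Primer 1 (CCATTTCGGGTCGCGG) matches the top strand at positions 23–38 (3' end points downstream).
Primer 2 (CCTTACCTAACG) also matches the top strand directly, at positions 52–63 — its reverse complement CGTTAGGTAAGG is not present.
Both primers anneal to the bottom strand with 3' ends pointing the same way, so neither can prime synthesis back toward the other.

No product — both primers anneal to the same strand and extend in the same direction.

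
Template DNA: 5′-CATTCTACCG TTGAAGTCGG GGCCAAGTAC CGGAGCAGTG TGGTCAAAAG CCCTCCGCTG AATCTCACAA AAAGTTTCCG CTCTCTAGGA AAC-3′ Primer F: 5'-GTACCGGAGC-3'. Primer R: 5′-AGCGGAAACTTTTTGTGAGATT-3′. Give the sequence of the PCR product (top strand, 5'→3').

5'-GTACCGGAGCAGTGTGGTCAAAAGCCCTCCGCTGAATCTCACAAAAAGTTTCCGCT-3'

The forward primer matches the template at positions 27–36.
The reverse primer's reverse complement is AATCTCACAAAAAGTTTCCGCT, which matches the template at positions 61–82.
The product is the template from position 27 through 82 (56 bp).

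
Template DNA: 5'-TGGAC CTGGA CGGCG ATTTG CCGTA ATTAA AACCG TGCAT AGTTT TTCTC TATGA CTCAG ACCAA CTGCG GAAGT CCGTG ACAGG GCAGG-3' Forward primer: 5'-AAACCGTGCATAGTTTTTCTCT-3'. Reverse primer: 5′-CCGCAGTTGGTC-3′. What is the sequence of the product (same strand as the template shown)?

Forward primer AAACCGTGCATAGTTTTTCTCT is found on the top strand at positions 30–51.
Taking the reverse complement of CCGCAGTTGGTC gives GACCAACTGCGG, found at positions 60–71 on the template; the primer anneals here to the top strand with its 3' end pointing upstream.
The product is the template from position 30 through 71 (42 bp).

5'-AAACCGTGCATAGTTTTTCTCTATGACTCAGACCAACTGCGG-3'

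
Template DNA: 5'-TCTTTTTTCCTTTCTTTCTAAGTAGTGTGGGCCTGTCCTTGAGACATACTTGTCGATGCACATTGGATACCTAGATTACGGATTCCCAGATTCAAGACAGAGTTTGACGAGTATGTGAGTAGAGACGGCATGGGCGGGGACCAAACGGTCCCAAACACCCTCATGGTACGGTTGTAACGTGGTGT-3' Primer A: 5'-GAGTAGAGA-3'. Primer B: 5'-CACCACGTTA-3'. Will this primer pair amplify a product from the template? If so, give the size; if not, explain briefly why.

Primer A (GAGTAGAGA) matches the top strand at positions 117–125; it acts as a forward primer.
Primer B's reverse complement is TAACGTGGTG, matching the top strand at positions 175–184; it acts as a reverse primer.
The 3' ends face each other across positions 117–184, giving a 68 bp product.

Yes — a 68 bp product.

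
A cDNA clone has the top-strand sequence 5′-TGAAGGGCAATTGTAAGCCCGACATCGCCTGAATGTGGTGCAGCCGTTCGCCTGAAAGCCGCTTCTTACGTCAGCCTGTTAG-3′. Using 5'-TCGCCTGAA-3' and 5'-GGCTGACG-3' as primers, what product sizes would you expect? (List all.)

The forward primer TCGCCTGAA matches the top strand at positions 25–33, 48–56.
The reverse primer's reverse complement is CGTCAGCC, matching at positions 69–76.
Each forward site pairs with the reverse site to give a product ending at position 76: sizes 52, 29 bp.

52 bp, 29 bp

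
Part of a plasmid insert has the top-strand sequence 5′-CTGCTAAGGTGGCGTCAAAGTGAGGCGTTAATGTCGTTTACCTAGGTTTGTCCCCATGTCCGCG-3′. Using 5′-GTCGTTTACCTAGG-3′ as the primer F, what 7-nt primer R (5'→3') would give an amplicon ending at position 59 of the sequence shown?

5'-ACATGGG-3'

The forward primer binds at positions 33–46; the product's 3' end on the top strand is position 59.
The reverse primer anneals to the top strand over positions 53–59, i.e. to CCCATGT.
Its sequence written 5'→3' is the reverse complement: ACATGGG.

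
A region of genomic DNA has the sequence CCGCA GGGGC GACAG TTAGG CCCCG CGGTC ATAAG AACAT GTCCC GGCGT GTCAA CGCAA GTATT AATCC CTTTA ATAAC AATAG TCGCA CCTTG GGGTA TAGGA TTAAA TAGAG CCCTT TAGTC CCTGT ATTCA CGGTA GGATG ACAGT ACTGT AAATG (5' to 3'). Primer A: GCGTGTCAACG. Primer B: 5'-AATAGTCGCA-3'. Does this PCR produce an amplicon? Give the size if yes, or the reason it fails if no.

No product — both primers anneal to the same strand and extend in the same direction.

Primer A (GCGTGTCAACG) matches the top strand at positions 47–57 (3' end points downstream).
Primer B (AATAGTCGCA) also matches the top strand directly, at positions 81–90 — its reverse complement TGCGACTATT is not present.
Both primers anneal to the bottom strand with 3' ends pointing the same way, so neither can prime synthesis back toward the other.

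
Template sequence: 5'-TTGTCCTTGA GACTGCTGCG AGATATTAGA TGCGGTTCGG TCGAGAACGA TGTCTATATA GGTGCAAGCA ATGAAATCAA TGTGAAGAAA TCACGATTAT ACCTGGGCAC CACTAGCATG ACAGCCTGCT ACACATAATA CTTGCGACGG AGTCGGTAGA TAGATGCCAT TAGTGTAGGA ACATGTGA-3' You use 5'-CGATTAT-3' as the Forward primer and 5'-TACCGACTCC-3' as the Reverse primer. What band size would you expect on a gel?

Scanning the template, CGATTAT occurs at positions 94–100; this primer anneals to the bottom strand there with its 3' end pointing downstream.
The reverse primer's reverse complement is GGAGTCGGTA, which matches the template at positions 149–158.
Amplicon spans positions 94–158: 65 bp.

65 bp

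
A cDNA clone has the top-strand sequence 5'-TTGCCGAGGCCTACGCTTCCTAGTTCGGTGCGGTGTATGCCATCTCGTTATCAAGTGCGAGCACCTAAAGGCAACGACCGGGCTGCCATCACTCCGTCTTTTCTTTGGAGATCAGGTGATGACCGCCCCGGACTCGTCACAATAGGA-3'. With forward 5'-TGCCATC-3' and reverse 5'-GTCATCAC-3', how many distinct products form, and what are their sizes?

Two products: 86 bp, 40 bp

The forward primer TGCCATC matches the top strand at positions 38–44, 84–90.
The reverse primer's reverse complement is GTGATGAC, matching at positions 116–123.
Each forward site pairs with the reverse site to give a product ending at position 123: sizes 86, 40 bp.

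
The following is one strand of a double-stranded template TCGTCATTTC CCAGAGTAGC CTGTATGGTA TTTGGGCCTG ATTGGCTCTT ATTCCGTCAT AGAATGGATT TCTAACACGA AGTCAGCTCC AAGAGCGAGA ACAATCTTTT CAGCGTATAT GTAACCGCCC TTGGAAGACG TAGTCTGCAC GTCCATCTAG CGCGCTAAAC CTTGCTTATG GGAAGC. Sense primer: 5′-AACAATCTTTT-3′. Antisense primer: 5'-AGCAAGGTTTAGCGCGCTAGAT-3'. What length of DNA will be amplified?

77 bp

The forward primer matches the template at positions 100–110.
Taking the reverse complement of AGCAAGGTTTAGCGCGCTAGAT gives ATCTAGCGCGCTAAACCTTGCT, found at positions 155–176 on the template; the primer anneals here to the top strand with its 3' end pointing upstream.
The product runs from position 100 to position 176, so its length is 176 − 100 + 1 = 77 bp.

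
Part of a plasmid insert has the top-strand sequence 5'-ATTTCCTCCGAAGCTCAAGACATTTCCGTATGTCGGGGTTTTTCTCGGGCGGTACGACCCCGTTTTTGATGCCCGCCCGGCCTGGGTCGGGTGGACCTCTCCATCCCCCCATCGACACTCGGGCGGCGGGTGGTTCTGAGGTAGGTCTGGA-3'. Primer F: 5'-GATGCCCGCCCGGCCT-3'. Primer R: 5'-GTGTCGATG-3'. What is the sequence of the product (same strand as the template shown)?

The forward primer matches the template at positions 68–83.
Taking the reverse complement of GTGTCGATG gives CATCGACAC, found at positions 110–118 on the template; the primer anneals here to the top strand with its 3' end pointing upstream.
The product is the template from position 68 through 118 (51 bp).

5'-GATGCCCGCCCGGCCTGGGTCGGGTGGACCTCTCCATCCCCCCATCGACAC-3'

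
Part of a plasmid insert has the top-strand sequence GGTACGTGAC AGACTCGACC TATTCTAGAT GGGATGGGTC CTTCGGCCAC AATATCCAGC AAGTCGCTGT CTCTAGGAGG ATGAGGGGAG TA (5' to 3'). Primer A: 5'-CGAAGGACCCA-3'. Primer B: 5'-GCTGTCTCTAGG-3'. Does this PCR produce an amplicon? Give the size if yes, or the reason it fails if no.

No product — the primers' 3' ends point away from each other.

Primer A (CGAAGGACCCA) has reverse complement TGGGTCCTTCG, which matches the top strand at positions 35–45; primer A anneals to the top strand there with its 3' end pointing upstream toward position 35.
Primer B (GCTGTCTCTAGG) matches the top strand directly at positions 66–77; it anneals to the bottom strand with its 3' end pointing downstream toward position 77.
The 3' ends diverge (primer A extends toward position 1, primer B toward position 92), so the primers never converge on a shared product.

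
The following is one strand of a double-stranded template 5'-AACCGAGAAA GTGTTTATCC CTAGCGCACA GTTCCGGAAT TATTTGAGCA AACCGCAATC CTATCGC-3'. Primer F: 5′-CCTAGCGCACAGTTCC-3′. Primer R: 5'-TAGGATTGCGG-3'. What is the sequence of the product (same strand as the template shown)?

5'-CCTAGCGCACAGTTCCGGAATTATTTGAGCAAACCGCAATCCTA-3'

The forward primer matches the template at positions 20–35.
The reverse primer's reverse complement is CCGCAATCCTA, which matches the template at positions 53–63.
The product is the template from position 20 through 63 (44 bp).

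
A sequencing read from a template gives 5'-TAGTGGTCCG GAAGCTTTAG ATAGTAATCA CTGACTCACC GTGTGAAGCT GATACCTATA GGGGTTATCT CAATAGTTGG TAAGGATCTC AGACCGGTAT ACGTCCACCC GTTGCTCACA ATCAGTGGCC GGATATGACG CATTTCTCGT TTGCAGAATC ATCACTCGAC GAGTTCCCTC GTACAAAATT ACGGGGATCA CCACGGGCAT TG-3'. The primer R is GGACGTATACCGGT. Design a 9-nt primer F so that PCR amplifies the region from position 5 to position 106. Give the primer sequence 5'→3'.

The reverse primer's reverse complement ACCGGTATACGTCC matches the template at positions 93–106; the product starts at position 5.
The forward primer is identical to the top strand over positions 5–13: GGTCCGGAA.

5'-GGTCCGGAA-3'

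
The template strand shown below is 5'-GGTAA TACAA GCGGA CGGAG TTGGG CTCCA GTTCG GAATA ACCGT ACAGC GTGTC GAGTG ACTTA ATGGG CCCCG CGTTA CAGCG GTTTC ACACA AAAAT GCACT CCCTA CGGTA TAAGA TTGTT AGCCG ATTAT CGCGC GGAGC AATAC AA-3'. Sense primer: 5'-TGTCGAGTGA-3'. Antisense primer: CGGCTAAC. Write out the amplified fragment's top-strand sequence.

Forward primer TGTCGAGTGA is found on the top strand at positions 52–61.
Reverse complement of the reverse primer: GTTAGCCG. This occurs on the top strand at positions 123–130.
The product is the template from position 52 through 130 (79 bp).

5'-TGTCGAGTGACTTAATGGGCCCCGCGTTACAGCGGTTTCACACAAAAATGCACTCCCTACGGTATAAGATTGTTAGCCG-3'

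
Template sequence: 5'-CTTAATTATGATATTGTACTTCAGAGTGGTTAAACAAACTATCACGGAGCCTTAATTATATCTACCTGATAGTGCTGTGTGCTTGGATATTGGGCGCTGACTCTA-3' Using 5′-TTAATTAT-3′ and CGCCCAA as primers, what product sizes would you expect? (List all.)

The forward primer TTAATTAT matches the top strand at positions 2–9, 52–59.
The reverse primer's reverse complement is TTGGGCG, matching at positions 90–96.
Each forward site pairs with the reverse site to give a product ending at position 96: sizes 95, 45 bp.

95 bp, 45 bp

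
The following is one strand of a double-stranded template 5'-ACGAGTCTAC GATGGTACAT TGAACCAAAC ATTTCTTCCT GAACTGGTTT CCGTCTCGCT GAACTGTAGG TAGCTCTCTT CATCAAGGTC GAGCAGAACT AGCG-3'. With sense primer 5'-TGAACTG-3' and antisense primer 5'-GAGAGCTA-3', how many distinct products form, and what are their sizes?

The forward primer TGAACTG matches the top strand at positions 40–46, 60–66.
The reverse primer's reverse complement is TAGCTCTC, matching at positions 71–78.
Each forward site pairs with the reverse site to give a product ending at position 78: sizes 39, 19 bp.

Two products: 39 bp, 19 bp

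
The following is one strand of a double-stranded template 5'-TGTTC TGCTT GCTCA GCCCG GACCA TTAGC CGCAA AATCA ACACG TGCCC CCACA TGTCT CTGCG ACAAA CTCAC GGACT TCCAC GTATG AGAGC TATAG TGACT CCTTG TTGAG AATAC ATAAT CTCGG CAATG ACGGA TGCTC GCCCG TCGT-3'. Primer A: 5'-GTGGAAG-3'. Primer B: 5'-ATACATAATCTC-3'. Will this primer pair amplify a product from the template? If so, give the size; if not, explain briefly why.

No product — the primers' 3' ends point away from each other.

Primer A (GTGGAAG) has reverse complement CTTCCAC, which matches the top strand at positions 79–85; primer A anneals to the top strand there with its 3' end pointing upstream toward position 79.
Primer B (ATACATAATCTC) matches the top strand directly at positions 117–128; it anneals to the bottom strand with its 3' end pointing downstream toward position 128.
The 3' ends diverge (primer A extends toward position 1, primer B toward position 154), so the primers never converge on a shared product.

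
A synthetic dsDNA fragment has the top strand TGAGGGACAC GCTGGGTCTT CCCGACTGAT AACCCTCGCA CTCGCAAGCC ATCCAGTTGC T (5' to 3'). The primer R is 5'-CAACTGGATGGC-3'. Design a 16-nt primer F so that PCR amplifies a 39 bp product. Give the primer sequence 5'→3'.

The reverse primer's reverse complement GCCATCCAGTTG matches the template at positions 48–59, so the product ends at position 59.
A 39 bp product then starts at position 59 − 39 + 1 = 21.
The forward primer is identical to the top strand there: CCCGACTGATAACCCT.

5'-CCCGACTGATAACCCT-3'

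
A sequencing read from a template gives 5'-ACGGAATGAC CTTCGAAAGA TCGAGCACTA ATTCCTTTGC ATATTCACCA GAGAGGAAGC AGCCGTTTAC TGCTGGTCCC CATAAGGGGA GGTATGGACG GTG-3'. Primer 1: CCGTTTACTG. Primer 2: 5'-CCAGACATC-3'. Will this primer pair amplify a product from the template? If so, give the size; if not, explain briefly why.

No product — primer 2 has no binding site in the template.

Primer 2 (CCAGACATC) does not match the top strand, and its reverse complement GATGTCTGG does not match either.
With no annealing site for primer 2, no amplification occurs.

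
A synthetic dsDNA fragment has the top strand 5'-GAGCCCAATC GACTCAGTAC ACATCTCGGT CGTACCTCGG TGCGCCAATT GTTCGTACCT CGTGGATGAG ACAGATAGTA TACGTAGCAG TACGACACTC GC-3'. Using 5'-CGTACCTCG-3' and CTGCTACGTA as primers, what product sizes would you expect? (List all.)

The forward primer CGTACCTCG matches the top strand at positions 31–39, 54–62.
The reverse primer's reverse complement is TACGTAGCAG, matching at positions 81–90.
Each forward site pairs with the reverse site to give a product ending at position 90: sizes 60, 37 bp.

60 bp, 37 bp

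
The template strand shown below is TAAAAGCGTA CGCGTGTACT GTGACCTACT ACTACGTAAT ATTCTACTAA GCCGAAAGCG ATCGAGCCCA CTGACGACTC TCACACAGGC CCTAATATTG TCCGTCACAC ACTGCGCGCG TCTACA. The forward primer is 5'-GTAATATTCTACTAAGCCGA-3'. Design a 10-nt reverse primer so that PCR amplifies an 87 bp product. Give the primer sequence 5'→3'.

5'-GACGCGCGCA-3'

The forward primer binds at positions 36–55, so an 87 bp product ends at position 36 + 87 − 1 = 122.
The reverse primer anneals to the top strand over positions 113–122, i.e. to TGCGCGCGTC.
Its sequence written 5'→3' is the reverse complement: GACGCGCGCA.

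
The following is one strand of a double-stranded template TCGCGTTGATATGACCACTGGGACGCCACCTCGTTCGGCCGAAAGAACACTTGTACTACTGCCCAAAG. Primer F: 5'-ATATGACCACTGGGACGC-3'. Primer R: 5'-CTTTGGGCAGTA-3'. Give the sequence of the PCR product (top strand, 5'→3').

The forward primer matches the template at positions 9–26.
Taking the reverse complement of CTTTGGGCAGTA gives TACTGCCCAAAG, found at positions 57–68 on the template; the primer anneals here to the top strand with its 3' end pointing upstream.
The product is the template from position 9 through 68 (60 bp).

5'-ATATGACCACTGGGACGCCACCTCGTTCGGCCGAAAGAACACTTGTACTACTGCCCAAAG-3'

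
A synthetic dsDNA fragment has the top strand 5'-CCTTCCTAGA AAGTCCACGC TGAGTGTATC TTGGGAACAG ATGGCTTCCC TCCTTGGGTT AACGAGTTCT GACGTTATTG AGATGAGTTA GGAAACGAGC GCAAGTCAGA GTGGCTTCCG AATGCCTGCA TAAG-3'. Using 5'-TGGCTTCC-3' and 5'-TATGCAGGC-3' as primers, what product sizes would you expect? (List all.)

The forward primer TGGCTTCC matches the top strand at positions 42–49, 112–119.
The reverse primer's reverse complement is GCCTGCATA, matching at positions 124–132.
Each forward site pairs with the reverse site to give a product ending at position 132: sizes 91, 21 bp.

91 bp, 21 bp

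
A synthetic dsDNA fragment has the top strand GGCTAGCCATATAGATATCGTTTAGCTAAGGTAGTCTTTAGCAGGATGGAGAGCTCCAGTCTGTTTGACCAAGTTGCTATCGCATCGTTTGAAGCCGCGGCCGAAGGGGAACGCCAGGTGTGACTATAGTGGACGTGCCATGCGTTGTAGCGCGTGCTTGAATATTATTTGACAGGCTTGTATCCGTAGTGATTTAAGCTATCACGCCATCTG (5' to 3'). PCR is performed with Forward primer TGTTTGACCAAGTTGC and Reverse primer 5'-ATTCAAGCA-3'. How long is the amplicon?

Forward primer TGTTTGACCAAGTTGC is found on the top strand at positions 62–77.
Reverse complement of the reverse primer: TGCTTGAAT. This occurs on the top strand at positions 155–163.
The product runs from position 62 to position 163, so its length is 163 − 62 + 1 = 102 bp.

102 bp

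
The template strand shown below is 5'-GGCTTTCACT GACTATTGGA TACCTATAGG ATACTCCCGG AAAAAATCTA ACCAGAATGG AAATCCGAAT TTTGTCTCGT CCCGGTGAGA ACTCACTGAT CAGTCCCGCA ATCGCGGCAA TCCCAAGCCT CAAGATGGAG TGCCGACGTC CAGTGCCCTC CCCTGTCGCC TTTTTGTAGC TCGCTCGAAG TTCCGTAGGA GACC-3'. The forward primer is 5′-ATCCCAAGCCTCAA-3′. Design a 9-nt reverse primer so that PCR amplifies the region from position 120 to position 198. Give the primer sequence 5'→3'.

The product's 3' end on the top strand is position 198.
The reverse primer anneals to the top strand over positions 190–198, i.e. to GTTCCGTAG.
Its sequence written 5'→3' is the reverse complement: CTACGGAAC.

5'-CTACGGAAC-3'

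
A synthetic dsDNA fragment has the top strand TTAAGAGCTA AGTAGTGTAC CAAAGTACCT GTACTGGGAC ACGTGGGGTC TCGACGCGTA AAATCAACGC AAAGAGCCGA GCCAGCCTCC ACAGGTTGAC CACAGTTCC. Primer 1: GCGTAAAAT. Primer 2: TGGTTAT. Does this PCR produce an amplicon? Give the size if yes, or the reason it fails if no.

No product — primer 2 has no binding site in the template.

Primer 2 (TGGTTAT) does not match the top strand, and its reverse complement ATAACCA does not match either.
With no annealing site for primer 2, no amplification occurs.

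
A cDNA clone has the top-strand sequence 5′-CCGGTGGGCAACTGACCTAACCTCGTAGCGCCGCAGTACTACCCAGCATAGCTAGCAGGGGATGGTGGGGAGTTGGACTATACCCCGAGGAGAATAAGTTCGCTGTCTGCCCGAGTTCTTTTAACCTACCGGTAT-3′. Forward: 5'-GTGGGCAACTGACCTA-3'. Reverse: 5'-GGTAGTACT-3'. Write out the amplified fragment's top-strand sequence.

Scanning the template, GTGGGCAACTGACCTA occurs at positions 4–19; this primer anneals to the bottom strand there with its 3' end pointing downstream.
Taking the reverse complement of GGTAGTACT gives AGTACTACC, found at positions 35–43 on the template; the primer anneals here to the top strand with its 3' end pointing upstream.
The product is the template from position 4 through 43 (40 bp).

5'-GTGGGCAACTGACCTAACCTCGTAGCGCCGCAGTACTACC-3'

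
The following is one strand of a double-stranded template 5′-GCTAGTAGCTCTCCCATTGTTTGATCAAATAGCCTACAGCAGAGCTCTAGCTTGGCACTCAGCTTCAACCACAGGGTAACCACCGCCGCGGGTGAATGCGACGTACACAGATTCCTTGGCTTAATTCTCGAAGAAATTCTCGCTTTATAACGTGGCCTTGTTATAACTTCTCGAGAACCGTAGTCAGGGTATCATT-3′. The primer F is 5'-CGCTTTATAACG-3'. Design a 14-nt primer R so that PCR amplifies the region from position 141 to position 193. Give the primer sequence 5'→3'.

5'-GATACCCTGACTAC-3'

The product's 3' end on the top strand is position 193.
The reverse primer anneals to the top strand over positions 180–193, i.e. to GTAGTCAGGGTATC.
Its sequence written 5'→3' is the reverse complement: GATACCCTGACTAC.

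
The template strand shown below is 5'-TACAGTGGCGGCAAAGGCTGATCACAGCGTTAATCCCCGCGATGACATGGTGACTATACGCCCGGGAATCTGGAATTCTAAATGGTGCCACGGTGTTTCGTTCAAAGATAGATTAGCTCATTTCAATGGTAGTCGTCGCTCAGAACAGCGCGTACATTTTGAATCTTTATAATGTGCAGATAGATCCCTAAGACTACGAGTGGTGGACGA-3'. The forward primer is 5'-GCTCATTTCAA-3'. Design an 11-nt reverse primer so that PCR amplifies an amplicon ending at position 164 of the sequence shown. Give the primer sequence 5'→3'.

The forward primer binds at positions 116–126; the product's 3' end on the top strand is position 164.
The reverse primer anneals to the top strand over positions 154–164, i.e. to ACATTTTGAAT.
Its sequence written 5'→3' is the reverse complement: ATTCAAAATGT.

5'-ATTCAAAATGT-3'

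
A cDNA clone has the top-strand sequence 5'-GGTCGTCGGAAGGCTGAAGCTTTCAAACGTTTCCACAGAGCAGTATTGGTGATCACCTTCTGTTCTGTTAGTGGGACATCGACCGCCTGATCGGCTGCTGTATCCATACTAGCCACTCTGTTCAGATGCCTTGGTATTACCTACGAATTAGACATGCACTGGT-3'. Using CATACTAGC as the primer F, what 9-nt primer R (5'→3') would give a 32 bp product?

5'-TACCAAGGC-3'

The forward primer binds at positions 105–113, so a 32 bp product ends at position 105 + 32 − 1 = 136.
The reverse primer anneals to the top strand over positions 128–136, i.e. to GCCTTGGTA.
Its sequence written 5'→3' is the reverse complement: TACCAAGGC.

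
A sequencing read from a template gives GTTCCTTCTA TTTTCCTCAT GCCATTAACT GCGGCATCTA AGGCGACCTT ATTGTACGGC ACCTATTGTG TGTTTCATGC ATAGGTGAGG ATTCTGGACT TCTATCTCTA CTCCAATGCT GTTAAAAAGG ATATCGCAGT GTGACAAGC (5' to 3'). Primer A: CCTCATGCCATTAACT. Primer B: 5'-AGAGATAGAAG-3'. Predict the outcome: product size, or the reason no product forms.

Yes — a 95 bp product.

Primer A (CCTCATGCCATTAACT) matches the top strand at positions 15–30; it acts as a forward primer.
Primer B's reverse complement is CTTCTATCTCT, matching the top strand at positions 99–109; it acts as a reverse primer.
The 3' ends face each other across positions 15–109, giving a 95 bp product.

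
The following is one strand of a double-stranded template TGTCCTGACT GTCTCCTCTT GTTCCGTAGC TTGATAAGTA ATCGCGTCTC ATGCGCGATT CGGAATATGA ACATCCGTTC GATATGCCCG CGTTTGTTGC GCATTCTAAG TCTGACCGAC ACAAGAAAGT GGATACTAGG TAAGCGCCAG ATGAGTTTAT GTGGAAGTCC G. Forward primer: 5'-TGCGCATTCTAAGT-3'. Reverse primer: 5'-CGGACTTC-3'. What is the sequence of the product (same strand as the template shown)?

Forward primer TGCGCATTCTAAGT is found on the top strand at positions 98–111.
Taking the reverse complement of CGGACTTC gives GAAGTCCG, found at positions 164–171 on the template; the primer anneals here to the top strand with its 3' end pointing upstream.
The product is the template from position 98 through 171 (74 bp).

5'-TGCGCATTCTAAGTCTGACCGACACAAGAAAGTGGATACTAGGTAAGCGCCAGATGAGTTTATGTGGAAGTCCG-3'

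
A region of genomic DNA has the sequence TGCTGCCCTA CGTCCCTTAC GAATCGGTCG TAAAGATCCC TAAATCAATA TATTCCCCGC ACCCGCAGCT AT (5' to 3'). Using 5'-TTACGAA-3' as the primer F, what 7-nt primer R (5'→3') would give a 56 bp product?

5'-ATAGCTG-3'

The forward primer binds at positions 17–23, so a 56 bp product ends at position 17 + 56 − 1 = 72.
The reverse primer anneals to the top strand over positions 66–72, i.e. to CAGCTAT.
Its sequence written 5'→3' is the reverse complement: ATAGCTG.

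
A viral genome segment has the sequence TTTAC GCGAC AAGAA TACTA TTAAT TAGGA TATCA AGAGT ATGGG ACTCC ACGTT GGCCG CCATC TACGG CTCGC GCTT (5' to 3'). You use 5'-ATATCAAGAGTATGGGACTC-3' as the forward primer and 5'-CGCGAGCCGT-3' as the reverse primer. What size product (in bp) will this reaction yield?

47 bp

Forward primer ATATCAAGAGTATGGGACTC is found on the top strand at positions 30–49.
Taking the reverse complement of CGCGAGCCGT gives ACGGCTCGCG, found at positions 67–76 on the template; the primer anneals here to the top strand with its 3' end pointing upstream.
Product length = (reverse-primer end) − (forward-primer start) + 1 = 76 − 30 + 1 = 47 bp.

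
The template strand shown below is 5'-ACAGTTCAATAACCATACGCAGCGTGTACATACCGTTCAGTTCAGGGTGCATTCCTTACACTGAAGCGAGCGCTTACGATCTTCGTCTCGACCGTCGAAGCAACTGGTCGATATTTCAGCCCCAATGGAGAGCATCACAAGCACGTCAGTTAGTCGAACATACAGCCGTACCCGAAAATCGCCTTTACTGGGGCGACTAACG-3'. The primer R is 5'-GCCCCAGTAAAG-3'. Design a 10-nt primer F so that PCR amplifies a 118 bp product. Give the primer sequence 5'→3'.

5'-CGATCTTCGT-3'

The reverse primer's reverse complement CTTTACTGGGGC matches the template at positions 183–194, so the product ends at position 194.
A 118 bp product then starts at position 194 − 118 + 1 = 77.
The forward primer is identical to the top strand there: CGATCTTCGT.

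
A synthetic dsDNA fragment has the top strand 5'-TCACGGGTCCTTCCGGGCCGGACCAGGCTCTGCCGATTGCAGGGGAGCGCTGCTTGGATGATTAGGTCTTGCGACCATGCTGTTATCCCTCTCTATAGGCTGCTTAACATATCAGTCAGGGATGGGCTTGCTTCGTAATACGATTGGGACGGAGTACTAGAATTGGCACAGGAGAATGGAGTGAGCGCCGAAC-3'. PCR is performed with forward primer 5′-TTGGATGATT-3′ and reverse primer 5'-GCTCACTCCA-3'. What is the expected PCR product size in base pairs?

133 bp

Scanning the template, TTGGATGATT occurs at positions 54–63; this primer anneals to the bottom strand there with its 3' end pointing downstream.
The reverse primer's reverse complement is TGGAGTGAGC, which matches the template at positions 177–186.
The product runs from position 54 to position 186, so its length is 186 − 54 + 1 = 133 bp.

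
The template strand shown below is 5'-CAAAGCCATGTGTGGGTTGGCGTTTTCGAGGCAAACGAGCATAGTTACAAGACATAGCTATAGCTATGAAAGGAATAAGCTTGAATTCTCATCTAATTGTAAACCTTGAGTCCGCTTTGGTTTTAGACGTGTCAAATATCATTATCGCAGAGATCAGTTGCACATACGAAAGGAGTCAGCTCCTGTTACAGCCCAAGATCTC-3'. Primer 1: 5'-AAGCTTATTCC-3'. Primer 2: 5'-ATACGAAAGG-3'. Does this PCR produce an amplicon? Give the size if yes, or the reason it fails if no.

Primer 1 (AAGCTTATTCC) has reverse complement GGAATAAGCTT, which matches the top strand at positions 72–82; primer 1 anneals to the top strand there with its 3' end pointing upstream toward position 72.
Primer 2 (ATACGAAAGG) matches the top strand directly at positions 164–173; it anneals to the bottom strand with its 3' end pointing downstream toward position 173.
The 3' ends diverge (primer 1 extends toward position 1, primer 2 toward position 202), so the primers never converge on a shared product.

No product — the primers' 3' ends point away from each other.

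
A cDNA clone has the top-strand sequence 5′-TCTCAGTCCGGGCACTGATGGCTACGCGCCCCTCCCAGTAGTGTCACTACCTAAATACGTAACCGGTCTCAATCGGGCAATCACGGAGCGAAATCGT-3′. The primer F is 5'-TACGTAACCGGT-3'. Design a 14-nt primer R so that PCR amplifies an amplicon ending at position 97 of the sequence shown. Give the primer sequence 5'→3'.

5'-ACGATTTCGCTCCG-3'

The forward primer binds at positions 56–67; the product's 3' end on the top strand is position 97.
The reverse primer anneals to the top strand over positions 84–97, i.e. to CGGAGCGAAATCGT.
Its sequence written 5'→3' is the reverse complement: ACGATTTCGCTCCG.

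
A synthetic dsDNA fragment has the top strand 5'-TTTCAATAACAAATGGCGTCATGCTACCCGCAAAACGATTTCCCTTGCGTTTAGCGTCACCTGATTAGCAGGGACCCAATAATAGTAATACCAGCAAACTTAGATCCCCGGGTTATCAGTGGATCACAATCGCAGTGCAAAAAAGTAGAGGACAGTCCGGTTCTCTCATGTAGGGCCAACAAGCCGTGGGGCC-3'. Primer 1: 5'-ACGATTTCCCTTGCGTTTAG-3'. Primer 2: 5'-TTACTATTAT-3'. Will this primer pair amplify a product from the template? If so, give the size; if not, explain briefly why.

Primer 1 (ACGATTTCCCTTGCGTTTAG) matches the top strand at positions 35–54; it acts as a forward primer.
Primer 2's reverse complement is ATAATAGTAA, matching the top strand at positions 79–88; it acts as a reverse primer.
The 3' ends face each other across positions 35–88, giving a 54 bp product.

Yes — a 54 bp product.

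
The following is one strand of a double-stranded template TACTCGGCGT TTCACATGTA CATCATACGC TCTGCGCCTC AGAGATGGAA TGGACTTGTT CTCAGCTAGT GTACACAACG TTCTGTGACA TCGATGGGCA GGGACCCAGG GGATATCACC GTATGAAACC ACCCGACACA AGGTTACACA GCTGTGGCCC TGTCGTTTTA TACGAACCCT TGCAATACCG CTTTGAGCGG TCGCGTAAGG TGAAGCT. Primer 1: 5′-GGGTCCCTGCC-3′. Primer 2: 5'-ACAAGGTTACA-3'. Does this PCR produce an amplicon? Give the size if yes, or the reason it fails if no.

Primer 1 (GGGTCCCTGCC) has reverse complement GGCAGGGACCC, which matches the top strand at positions 97–107; primer 1 anneals to the top strand there with its 3' end pointing upstream toward position 97.
Primer 2 (ACAAGGTTACA) matches the top strand directly at positions 138–148; it anneals to the bottom strand with its 3' end pointing downstream toward position 148.
The 3' ends diverge (primer 1 extends toward position 1, primer 2 toward position 217), so the primers never converge on a shared product.

No product — the primers' 3' ends point away from each other.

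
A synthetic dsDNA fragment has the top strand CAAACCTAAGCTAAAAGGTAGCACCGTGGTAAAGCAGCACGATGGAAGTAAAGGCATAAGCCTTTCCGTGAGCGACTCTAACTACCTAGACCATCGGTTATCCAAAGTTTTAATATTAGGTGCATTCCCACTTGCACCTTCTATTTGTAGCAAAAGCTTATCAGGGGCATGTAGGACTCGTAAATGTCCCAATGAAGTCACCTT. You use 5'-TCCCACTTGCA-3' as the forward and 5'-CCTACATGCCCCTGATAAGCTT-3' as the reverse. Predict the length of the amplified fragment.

50 bp

The forward primer matches the template at positions 126–136.
Reverse complement of the reverse primer: AAGCTTATCAGGGGCATGTAGG. This occurs on the top strand at positions 154–175.
Amplicon spans positions 126–175: 50 bp.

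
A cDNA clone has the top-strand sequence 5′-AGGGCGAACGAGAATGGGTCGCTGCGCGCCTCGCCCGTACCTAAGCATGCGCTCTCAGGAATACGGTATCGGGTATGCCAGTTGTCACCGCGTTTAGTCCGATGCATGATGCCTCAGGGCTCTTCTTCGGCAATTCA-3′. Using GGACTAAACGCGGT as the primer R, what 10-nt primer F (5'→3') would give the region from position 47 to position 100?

The reverse primer's reverse complement ACCGCGTTTAGTCC matches the template at positions 87–100; the product starts at position 47.
The forward primer is identical to the top strand over positions 47–56: ATGCGCTCTC.

5'-ATGCGCTCTC-3'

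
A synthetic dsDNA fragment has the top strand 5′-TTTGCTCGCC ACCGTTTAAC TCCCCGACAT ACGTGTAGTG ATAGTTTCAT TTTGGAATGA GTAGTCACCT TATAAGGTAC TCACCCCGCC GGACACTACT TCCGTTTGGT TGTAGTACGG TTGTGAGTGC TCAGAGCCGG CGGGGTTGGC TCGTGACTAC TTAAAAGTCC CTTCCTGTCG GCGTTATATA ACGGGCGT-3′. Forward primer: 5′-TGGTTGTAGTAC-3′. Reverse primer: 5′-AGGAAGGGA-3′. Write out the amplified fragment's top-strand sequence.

5'-TGGTTGTAGTACGGTTGTGAGTGCTCAGAGCCGGCGGGGTTGGCTCGTGACTACTTAAAAGTCCCTTCCT-3'

The forward primer matches the template at positions 107–118.
The reverse primer's reverse complement is TCCCTTCCT, which matches the template at positions 168–176.
The product is the template from position 107 through 176 (70 bp).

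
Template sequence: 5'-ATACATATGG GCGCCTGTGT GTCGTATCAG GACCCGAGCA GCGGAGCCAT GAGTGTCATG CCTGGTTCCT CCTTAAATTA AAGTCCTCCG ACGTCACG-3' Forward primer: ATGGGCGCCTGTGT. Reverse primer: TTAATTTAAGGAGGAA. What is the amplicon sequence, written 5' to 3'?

Scanning the template, ATGGGCGCCTGTGT occurs at positions 7–20; this primer anneals to the bottom strand there with its 3' end pointing downstream.
Taking the reverse complement of TTAATTTAAGGAGGAA gives TTCCTCCTTAAATTAA, found at positions 66–81 on the template; the primer anneals here to the top strand with its 3' end pointing upstream.
The product is the template from position 7 through 81 (75 bp).

5'-ATGGGCGCCTGTGTGTCGTATCAGGACCCGAGCAGCGGAGCCATGAGTGTCATGCCTGGTTCCTCCTTAAATTAA-3'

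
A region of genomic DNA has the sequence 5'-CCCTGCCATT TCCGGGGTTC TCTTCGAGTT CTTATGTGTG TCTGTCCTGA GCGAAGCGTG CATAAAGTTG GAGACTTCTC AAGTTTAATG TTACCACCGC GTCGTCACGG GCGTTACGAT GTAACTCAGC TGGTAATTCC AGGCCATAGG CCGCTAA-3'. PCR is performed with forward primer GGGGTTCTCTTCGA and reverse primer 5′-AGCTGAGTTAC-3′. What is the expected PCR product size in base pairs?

118 bp

Scanning the template, GGGGTTCTCTTCGA occurs at positions 14–27; this primer anneals to the bottom strand there with its 3' end pointing downstream.
Taking the reverse complement of AGCTGAGTTAC gives GTAACTCAGCT, found at positions 121–131 on the template; the primer anneals here to the top strand with its 3' end pointing upstream.
Product length = (reverse-primer end) − (forward-primer start) + 1 = 131 − 14 + 1 = 118 bp.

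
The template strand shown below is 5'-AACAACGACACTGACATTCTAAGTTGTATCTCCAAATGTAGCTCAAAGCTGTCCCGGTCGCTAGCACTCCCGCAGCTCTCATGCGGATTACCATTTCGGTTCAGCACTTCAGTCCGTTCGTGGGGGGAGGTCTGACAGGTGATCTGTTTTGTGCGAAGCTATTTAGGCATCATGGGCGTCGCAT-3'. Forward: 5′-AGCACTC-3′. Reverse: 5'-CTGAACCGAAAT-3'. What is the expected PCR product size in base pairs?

42 bp

Forward primer AGCACTC is found on the top strand at positions 63–69.
Reverse complement of the reverse primer: ATTTCGGTTCAG. This occurs on the top strand at positions 93–104.
Amplicon spans positions 63–104: 42 bp.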